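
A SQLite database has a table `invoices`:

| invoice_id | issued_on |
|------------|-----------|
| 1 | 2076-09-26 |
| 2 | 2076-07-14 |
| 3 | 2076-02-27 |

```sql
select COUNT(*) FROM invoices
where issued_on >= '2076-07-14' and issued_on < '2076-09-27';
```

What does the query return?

2

Rows in [2076-07-14, 2076-09-27): 2076-09-26, 2076-07-14 → 2 rows.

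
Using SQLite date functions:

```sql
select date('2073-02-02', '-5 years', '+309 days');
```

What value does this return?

Adding -5 years to 2073-02-02 gives 2068-02-02.
Applying '+309 days' to 2068-02-02: counting 309 days forward gives 2068-12-07.

2068-12-07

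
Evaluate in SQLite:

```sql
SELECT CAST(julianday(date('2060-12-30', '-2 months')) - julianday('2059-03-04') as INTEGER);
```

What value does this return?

Adding -2 months to 2060-12-30 gives 2060-10-30.
27 days remain in March 2059 after the 4th (31 − 4).
Full months from April 2059 through September 2060 contribute their day counts.
Then 30 days into October 2060.
Total: 27 + 30 + 31 + 30 + 31 + 31 + 30 + 31 + 30 + 31 + 31 + 29 + 31 + 30 + 31 + 30 + 31 + 31 + 30 + 30 = 606.

606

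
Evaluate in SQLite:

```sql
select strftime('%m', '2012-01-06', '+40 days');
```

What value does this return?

First apply '+40 days': 2012-01-06 → 2012-02-15.
`%m` extracts the 2-digit month (01-12): 02.

02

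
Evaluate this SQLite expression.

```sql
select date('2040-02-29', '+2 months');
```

2040-04-29

Adding +2 months to 2040-02-29 gives 2040-04-29.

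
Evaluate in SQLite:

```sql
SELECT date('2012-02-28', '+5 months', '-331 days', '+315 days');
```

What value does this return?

Adding +5 months to 2012-02-28 gives 2012-07-28.
Applying '-331 days' to 2012-07-28: counting 331 days back gives 2011-09-01.
Applying '+315 days' to 2011-09-01: counting 315 days forward gives 2012-07-12.

2012-07-12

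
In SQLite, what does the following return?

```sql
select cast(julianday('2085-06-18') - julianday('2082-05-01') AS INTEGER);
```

30 days remain in May 2082 after the 1st (31 − 1).
Full months from June 2082 through May 2085 contribute their day counts.
Then 18 days into June 2085.
Total: 30 + 30 + 31 + 31 + 30 + 31 + 30 + 31 + 31 + 28 + 31 + 30 + 31 + 30 + 31 + 31 + 30 + 31 + 30 + 31 + 31 + 29 + 31 + 30 + 31 + 30 + 31 + 31 + 30 + 31 + 30 + 31 + 31 + 28 + 31 + 30 + 31 + 18 = 1144.

1144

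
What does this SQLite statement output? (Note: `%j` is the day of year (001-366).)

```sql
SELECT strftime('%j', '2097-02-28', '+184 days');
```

First apply '+184 days': 2097-02-28 → 2097-08-31.
Day-of-year for 2097-08-31: days since 2097-01-01 inclusive = 243, zero-padded to 243.

243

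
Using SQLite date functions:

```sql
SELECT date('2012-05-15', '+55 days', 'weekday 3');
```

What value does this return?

Applying '+55 days' to 2012-05-15: counting 55 days forward gives 2012-07-09.
`weekday 3` advances to the next Wednesday; 2012-07-09 is a Monday, so it moves forward to 2012-07-11.

2012-07-11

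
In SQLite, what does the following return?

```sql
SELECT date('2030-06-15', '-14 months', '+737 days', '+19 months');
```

2032-11-22

Adding -14 months to 2030-06-15 gives 2029-04-15.
Applying '+737 days' to 2029-04-15: counting 737 days forward gives 2031-04-22.
Adding +19 months to 2031-04-22 gives 2032-11-22.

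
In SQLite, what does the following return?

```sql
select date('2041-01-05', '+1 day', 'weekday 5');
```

Advancing 1 more day within January lands on 2041-01-06.
`weekday 5` advances to the next Friday; 2041-01-06 is a Sunday, so it moves forward to 2041-01-11.

2041-01-11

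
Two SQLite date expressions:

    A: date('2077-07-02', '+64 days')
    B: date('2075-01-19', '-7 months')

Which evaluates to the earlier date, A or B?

B

A = 2077-09-04.
B = 2074-06-19.
B is earlier.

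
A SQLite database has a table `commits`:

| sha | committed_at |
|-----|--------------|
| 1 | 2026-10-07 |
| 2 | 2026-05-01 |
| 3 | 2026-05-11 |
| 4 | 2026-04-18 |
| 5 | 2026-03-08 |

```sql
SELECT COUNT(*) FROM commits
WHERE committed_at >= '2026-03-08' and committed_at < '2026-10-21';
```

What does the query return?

Rows in [2026-03-08, 2026-10-21): 2026-10-07, 2026-05-01, 2026-05-11, 2026-04-18, 2026-03-08 → 5 rows.

5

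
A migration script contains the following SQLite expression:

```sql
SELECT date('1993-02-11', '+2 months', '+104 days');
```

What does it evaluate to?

1993-07-24

Adding +2 months to 1993-02-11 gives 1993-04-11.
Applying '+104 days' to 1993-04-11: counting 104 days forward gives 1993-07-24.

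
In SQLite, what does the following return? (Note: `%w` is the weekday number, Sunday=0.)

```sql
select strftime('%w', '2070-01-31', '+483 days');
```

5

First apply '+483 days': 2070-01-31 → 2071-05-29.
2071-05-29 is a Friday; with Sunday=0 that is 5.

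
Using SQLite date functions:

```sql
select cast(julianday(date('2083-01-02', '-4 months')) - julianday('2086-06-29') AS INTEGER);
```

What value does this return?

-1396

Adding -4 months to 2083-01-02 gives 2082-09-02.
28 days remain in September 2082 after the 2nd (30 − 2).
Full months from October 2082 through May 2086 contribute their day counts.
Then 29 days into June 2086.
Total: 28 + 31 + 30 + 31 + 31 + 28 + 31 + 30 + 31 + 30 + 31 + 31 + 30 + 31 + 30 + 31 + 31 + 29 + 31 + 30 + 31 + 30 + 31 + 31 + 30 + 31 + 30 + 31 + 31 + 28 + 31 + 30 + 31 + 30 + 31 + 31 + 30 + 31 + 30 + 31 + 31 + 28 + 31 + 30 + 31 + 29 = 1396.
The subtraction is earlier − later, so the result is −1396 → -1396.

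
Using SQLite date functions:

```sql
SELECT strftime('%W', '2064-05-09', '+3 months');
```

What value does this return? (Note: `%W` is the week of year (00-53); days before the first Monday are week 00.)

First apply '+3 months': 2064-05-09 → 2064-08-09.
2064-08-09 is a Saturday. SQLite's %W counts Mondays since the year started; the result is 31.

31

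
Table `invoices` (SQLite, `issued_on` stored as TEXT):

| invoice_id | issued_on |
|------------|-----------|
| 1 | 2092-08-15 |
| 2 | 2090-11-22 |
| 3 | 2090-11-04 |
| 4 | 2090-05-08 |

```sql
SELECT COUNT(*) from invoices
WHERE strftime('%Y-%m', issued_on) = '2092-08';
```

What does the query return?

Rows with year-month 2092-08: 2092-08-15 → 1.

1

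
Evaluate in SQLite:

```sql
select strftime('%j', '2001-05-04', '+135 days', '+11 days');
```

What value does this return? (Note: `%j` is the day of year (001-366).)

First apply '+135 days', '+11 days': 2001-05-04 → 2001-09-27.
Day-of-year for 2001-09-27: days since 2001-01-01 inclusive = 270, zero-padded to 270.

270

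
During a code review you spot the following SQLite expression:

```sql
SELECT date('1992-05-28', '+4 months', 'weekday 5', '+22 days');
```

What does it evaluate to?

Adding +4 months to 1992-05-28 gives 1992-09-28.
`weekday 5` advances to the next Friday; 1992-09-28 is a Monday, so it moves forward to 1992-10-02.
Advancing 22 more days within October lands on 1992-10-24.

1992-10-24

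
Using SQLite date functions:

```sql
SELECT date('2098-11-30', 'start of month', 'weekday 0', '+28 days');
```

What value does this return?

`start of month` rewinds 2098-11-30 to 2098-11-01.
`weekday 0` advances to the next Sunday; 2098-11-01 is a Saturday, so it moves forward to 2098-11-02.
Advancing 28 more days within November lands on 2098-11-30.

2098-11-30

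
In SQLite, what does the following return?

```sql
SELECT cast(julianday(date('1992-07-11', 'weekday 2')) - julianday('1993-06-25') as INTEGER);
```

`weekday 2` advances to the next Tuesday; 1992-07-11 is a Saturday, so it moves forward to 1992-07-14.
17 days remain in July 1992 after the 14th (31 − 14).
Full months from August 1992 through May 1993 contribute their day counts.
Then 25 days into June 1993.
Total: 17 + 31 + 30 + 31 + 30 + 31 + 31 + 28 + 31 + 30 + 31 + 25 = 346.
The subtraction is earlier − later, so the result is −346 → -346.

-346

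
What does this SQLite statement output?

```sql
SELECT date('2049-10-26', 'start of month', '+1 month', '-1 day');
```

`start of month` rewinds 2049-10-26 to 2049-10-01.
Adding +1 month to 2049-10-01 gives 2049-11-01.
Going back 1 day from 2049-11-01 reaches 2049-10-31 (last day of October, 31 days).

2049-10-31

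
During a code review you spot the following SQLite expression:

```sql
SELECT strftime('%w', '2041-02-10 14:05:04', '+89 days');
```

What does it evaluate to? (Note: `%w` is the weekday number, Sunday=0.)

First apply '+89 days': 2041-02-10 14:05:04 → 2041-05-10 14:05:04.
2041-05-10 is a Friday; with Sunday=0 that is 5.

5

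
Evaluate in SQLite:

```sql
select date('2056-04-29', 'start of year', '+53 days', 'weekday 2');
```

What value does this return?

2056-02-29

`start of year` rewinds 2056-04-29 to 2056-01-01.
Applying '+53 days' to 2056-01-01: counting 53 days forward gives 2056-02-23.
`weekday 2` advances to the next Tuesday; 2056-02-23 is a Wednesday, so it moves forward to 2056-02-29.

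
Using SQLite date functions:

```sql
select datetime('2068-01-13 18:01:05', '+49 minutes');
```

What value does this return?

2068-01-13 18:50:05

+49 minutes from 2068-01-13 18:01:05 is 2068-01-13 18:50:05.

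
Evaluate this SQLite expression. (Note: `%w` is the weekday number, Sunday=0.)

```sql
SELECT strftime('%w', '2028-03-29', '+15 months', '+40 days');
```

First apply '+15 months', '+40 days': 2028-03-29 → 2029-08-08.
2029-08-08 is a Wednesday; with Sunday=0 that is 3.

3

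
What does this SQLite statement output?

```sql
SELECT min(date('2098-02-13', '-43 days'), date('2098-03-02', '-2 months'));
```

2098-01-01

date('2098-02-13', '-43 days') → 2098-01-01.
date('2098-03-02', '-2 months') → 2098-01-02.
Earlier of the two is 2098-01-01.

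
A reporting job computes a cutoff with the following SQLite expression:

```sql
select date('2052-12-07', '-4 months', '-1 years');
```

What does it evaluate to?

2051-08-07

Adding -4 months to 2052-12-07 gives 2052-08-07.
Adding -1 year to 2052-08-07 gives 2051-08-07.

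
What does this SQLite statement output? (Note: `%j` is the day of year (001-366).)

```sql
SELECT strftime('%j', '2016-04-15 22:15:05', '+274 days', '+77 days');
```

First apply '+274 days', '+77 days': 2016-04-15 22:15:05 → 2017-04-01 22:15:05.
Day-of-year for 2017-04-01: days since 2017-01-01 inclusive = 91, zero-padded to 091.

091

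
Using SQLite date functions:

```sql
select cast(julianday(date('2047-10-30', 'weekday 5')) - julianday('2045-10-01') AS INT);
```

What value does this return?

761

`weekday 5` advances to the next Friday; 2047-10-30 is a Wednesday, so it moves forward to 2047-11-01.
30 days remain in October 2045 after the 1st (31 − 1).
Full months from November 2045 through October 2047 contribute their day counts.
Then 1 day into November 2047.
Total: 30 + 30 + 31 + 31 + 28 + 31 + 30 + 31 + 30 + 31 + 31 + 30 + 31 + 30 + 31 + 31 + 28 + 31 + 30 + 31 + 30 + 31 + 31 + 30 + 31 + 1 = 761.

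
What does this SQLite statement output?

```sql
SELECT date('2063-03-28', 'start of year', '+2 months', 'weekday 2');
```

`start of year` rewinds 2063-03-28 to 2063-01-01.
Adding +2 months to 2063-01-01 gives 2063-03-01.
`weekday 2` advances to the next Tuesday; 2063-03-01 is a Thursday, so it moves forward to 2063-03-06.

2063-03-06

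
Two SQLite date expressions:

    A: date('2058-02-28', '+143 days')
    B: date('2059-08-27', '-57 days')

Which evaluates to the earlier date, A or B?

A

A = 2058-07-21.
B = 2059-07-01.
A is earlier.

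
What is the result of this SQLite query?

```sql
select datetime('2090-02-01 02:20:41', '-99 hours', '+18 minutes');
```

-99 hours from 2090-02-01 02:20:41 is 2090-01-27 23:20:41 (crosses midnight).
+18 minutes from 2090-01-27 23:20:41 is 2090-01-27 23:38:41.

2090-01-27 23:38:41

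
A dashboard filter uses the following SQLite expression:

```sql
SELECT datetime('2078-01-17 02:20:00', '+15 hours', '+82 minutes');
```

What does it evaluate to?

+15 hours from 2078-01-17 02:20:00 is 2078-01-17 17:20:00.
82 minutes = 1h 22m; +82 minutes from 2078-01-17 17:20:00 is 2078-01-17 18:42:00.

2078-01-17 18:42:00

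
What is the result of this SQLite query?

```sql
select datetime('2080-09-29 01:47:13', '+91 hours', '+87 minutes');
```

+91 hours from 2080-09-29 01:47:13 is 2080-10-02 20:47:13 (crosses midnight).
87 minutes = 1h 27m; +87 minutes from 2080-10-02 20:47:13 is 2080-10-02 22:14:13.

2080-10-02 22:14:13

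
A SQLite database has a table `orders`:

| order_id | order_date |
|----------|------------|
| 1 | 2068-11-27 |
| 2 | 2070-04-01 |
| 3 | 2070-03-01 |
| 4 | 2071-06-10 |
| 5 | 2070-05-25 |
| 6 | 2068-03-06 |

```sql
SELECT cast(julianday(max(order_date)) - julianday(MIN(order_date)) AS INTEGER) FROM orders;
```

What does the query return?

MIN = 2068-03-06, MAX = 2071-06-10.
25 days remain in March 2068 after the 6th (31 − 6).
Full months from April 2068 through May 2071 contribute their day counts.
Then 10 days into June 2071.
Total: 25 + 30 + 31 + 30 + 31 + 31 + 30 + 31 + 30 + 31 + 31 + 28 + 31 + 30 + 31 + 30 + 31 + 31 + 30 + 31 + 30 + 31 + 31 + 28 + 31 + 30 + 31 + 30 + 31 + 31 + 30 + 31 + 30 + 31 + 31 + 28 + 31 + 30 + 31 + 10 = 1191.

1191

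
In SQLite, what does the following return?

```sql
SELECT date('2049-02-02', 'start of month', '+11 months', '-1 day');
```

2049-12-31

`start of month` rewinds 2049-02-02 to 2049-02-01.
Adding +11 months to 2049-02-01 gives 2050-01-01.
Going back 1 day from 2050-01-01 reaches 2049-12-31 (last day of December, 31 days).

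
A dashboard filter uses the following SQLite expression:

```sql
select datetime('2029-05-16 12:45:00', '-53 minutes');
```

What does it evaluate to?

-53 minutes from 2029-05-16 12:45:00 is 2029-05-16 11:52:00.

2029-05-16 11:52:00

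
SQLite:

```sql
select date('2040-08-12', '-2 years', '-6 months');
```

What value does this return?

2038-02-12

Adding -2 years to 2040-08-12 gives 2038-08-12.
Adding -6 months to 2038-08-12 gives 2038-02-12.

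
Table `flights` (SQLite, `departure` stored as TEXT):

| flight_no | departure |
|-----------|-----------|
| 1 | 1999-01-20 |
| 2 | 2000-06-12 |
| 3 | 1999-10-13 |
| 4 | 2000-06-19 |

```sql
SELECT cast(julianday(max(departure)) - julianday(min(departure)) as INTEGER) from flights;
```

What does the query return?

516

MIN = 1999-01-20, MAX = 2000-06-19.
11 days remain in January 1999 after the 20th (31 − 20).
Full months from February 1999 through May 2000 contribute their day counts.
Then 19 days into June 2000.
Total: 11 + 28 + 31 + 30 + 31 + 30 + 31 + 31 + 30 + 31 + 30 + 31 + 31 + 29 + 31 + 30 + 31 + 19 = 516.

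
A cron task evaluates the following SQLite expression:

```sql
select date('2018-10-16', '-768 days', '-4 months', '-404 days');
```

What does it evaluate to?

Applying '-768 days' to 2018-10-16: counting 768 days back gives 2016-09-08.
Adding -4 months to 2016-09-08 gives 2016-05-08.
Applying '-404 days' to 2016-05-08: counting 404 days back gives 2015-03-31.

2015-03-31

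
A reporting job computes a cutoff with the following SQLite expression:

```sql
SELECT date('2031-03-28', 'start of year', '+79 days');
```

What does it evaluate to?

`start of year` rewinds 2031-03-28 to 2031-01-01.
Applying '+79 days' to 2031-01-01: counting 79 days forward gives 2031-03-21.

2031-03-21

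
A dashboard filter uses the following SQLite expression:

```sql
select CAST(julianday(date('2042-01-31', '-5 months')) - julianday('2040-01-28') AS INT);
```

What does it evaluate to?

581

Adding -5 months to 2042-01-31 gives 2041-08-31.
3 days remain in January 2040 after the 28th (31 − 28).
Full months from February 2040 through July 2041 contribute their day counts.
Then 31 days into August 2041.
Total: 3 + 29 + 31 + 30 + 31 + 30 + 31 + 31 + 30 + 31 + 30 + 31 + 31 + 28 + 31 + 30 + 31 + 30 + 31 + 31 = 581.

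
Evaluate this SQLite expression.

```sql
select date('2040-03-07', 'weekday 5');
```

2040-03-09

`weekday 5` advances to the next Friday; 2040-03-07 is a Wednesday, so it moves forward to 2040-03-09.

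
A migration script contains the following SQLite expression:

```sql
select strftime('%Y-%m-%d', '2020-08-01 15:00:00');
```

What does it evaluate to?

`%Y-%m-%d` extracts the ISO date: 2020-08-01.

2020-08-01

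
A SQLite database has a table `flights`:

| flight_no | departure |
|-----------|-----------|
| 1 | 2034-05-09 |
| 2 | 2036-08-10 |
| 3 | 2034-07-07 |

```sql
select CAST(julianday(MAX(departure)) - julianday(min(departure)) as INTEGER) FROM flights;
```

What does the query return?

MIN = 2034-05-09, MAX = 2036-08-10.
22 days remain in May 2034 after the 9th (31 − 9).
Full months from June 2034 through July 2036 contribute their day counts.
Then 10 days into August 2036.
Total: 22 + 30 + 31 + 31 + 30 + 31 + 30 + 31 + 31 + 28 + 31 + 30 + 31 + 30 + 31 + 31 + 30 + 31 + 30 + 31 + 31 + 29 + 31 + 30 + 31 + 30 + 31 + 10 = 824.

824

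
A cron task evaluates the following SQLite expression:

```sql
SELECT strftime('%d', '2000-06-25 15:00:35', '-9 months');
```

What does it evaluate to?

First apply '-9 months': 2000-06-25 15:00:35 → 1999-09-25 15:00:35.
`%d` extracts the 2-digit day of month: 25.

25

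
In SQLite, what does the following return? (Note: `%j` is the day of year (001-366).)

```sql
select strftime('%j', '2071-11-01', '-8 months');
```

First apply '-8 months': 2071-11-01 → 2071-03-01.
Day-of-year for 2071-03-01: days since 2071-01-01 inclusive = 60, zero-padded to 060.

060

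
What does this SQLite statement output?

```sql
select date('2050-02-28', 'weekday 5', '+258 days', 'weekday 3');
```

2050-11-23

`weekday 5` advances to the next Friday; 2050-02-28 is a Monday, so it moves forward to 2050-03-04.
Applying '+258 days' to 2050-03-04: counting 258 days forward gives 2050-11-17.
`weekday 3` advances to the next Wednesday; 2050-11-17 is a Thursday, so it moves forward to 2050-11-23.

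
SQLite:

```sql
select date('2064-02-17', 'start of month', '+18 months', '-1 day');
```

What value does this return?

2065-07-31

`start of month` rewinds 2064-02-17 to 2064-02-01.
Adding +18 months to 2064-02-01 gives 2065-08-01.
Going back 1 day from 2065-08-01 reaches 2065-07-31 (last day of July, 31 days).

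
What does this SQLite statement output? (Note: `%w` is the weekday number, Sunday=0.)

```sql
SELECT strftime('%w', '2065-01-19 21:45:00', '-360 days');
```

First apply '-360 days': 2065-01-19 21:45:00 → 2064-01-25 21:45:00.
2064-01-25 is a Friday; with Sunday=0 that is 5.

5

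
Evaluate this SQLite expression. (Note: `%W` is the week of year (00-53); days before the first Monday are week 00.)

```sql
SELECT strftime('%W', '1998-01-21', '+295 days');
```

First apply '+295 days': 1998-01-21 → 1998-11-12.
1998-11-12 is a Thursday. SQLite's %W counts Mondays since the year started; the result is 45.

45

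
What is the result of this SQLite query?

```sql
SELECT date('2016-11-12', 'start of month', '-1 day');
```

2016-10-31

`start of month` rewinds 2016-11-12 to 2016-11-01.
Going back 1 day from 2016-11-01 reaches 2016-10-31 (last day of October, 31 days).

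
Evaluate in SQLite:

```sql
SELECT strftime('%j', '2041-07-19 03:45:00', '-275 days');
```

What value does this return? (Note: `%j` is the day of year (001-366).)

291

First apply '-275 days': 2041-07-19 03:45:00 → 2040-10-17 03:45:00.
Day-of-year for 2040-10-17: days since 2040-01-01 inclusive = 291, zero-padded to 291.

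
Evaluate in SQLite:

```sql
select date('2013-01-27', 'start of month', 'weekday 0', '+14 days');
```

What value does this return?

2013-01-20

`start of month` rewinds 2013-01-27 to 2013-01-01.
`weekday 0` advances to the next Sunday; 2013-01-01 is a Tuesday, so it moves forward to 2013-01-06.
Advancing 14 more days within January lands on 2013-01-20.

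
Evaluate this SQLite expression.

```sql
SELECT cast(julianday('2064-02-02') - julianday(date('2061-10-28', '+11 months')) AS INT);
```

Adding +11 months to 2061-10-28 gives 2062-09-28.
2 days remain in September 2062 after the 28th (30 − 28).
Full months from October 2062 through January 2064 contribute their day counts.
Then 2 days into February 2064.
Total: 2 + 31 + 30 + 31 + 31 + 28 + 31 + 30 + 31 + 30 + 31 + 31 + 30 + 31 + 30 + 31 + 31 + 2 = 492.

492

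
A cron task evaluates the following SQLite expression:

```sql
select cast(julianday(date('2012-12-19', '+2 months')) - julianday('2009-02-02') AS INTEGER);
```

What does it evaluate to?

Adding +2 months to 2012-12-19 gives 2013-02-19.
26 days remain in February 2009 after the 2nd (28 − 2).
Full months from March 2009 through January 2013 contribute their day counts.
Then 19 days into February 2013.
Total: 26 + 31 + 30 + 31 + 30 + 31 + 31 + 30 + 31 + 30 + 31 + 31 + 28 + 31 + 30 + 31 + 30 + 31 + 31 + 30 + 31 + 30 + 31 + 31 + 28 + 31 + 30 + 31 + 30 + 31 + 31 + 30 + 31 + 30 + 31 + 31 + 29 + 31 + 30 + 31 + 30 + 31 + 31 + 30 + 31 + 30 + 31 + 31 + 19 = 1478.

1478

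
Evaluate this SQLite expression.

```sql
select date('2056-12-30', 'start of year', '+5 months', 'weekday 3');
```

2056-06-07

`start of year` rewinds 2056-12-30 to 2056-01-01.
Adding +5 months to 2056-01-01 gives 2056-06-01.
`weekday 3` advances to the next Wednesday; 2056-06-01 is a Thursday, so it moves forward to 2056-06-07.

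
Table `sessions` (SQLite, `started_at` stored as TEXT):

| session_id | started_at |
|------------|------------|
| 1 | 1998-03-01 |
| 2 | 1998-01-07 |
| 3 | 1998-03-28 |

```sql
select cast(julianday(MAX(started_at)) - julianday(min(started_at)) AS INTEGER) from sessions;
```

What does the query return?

MIN = 1998-01-07, MAX = 1998-03-28.
24 days remain in January 1998 after the 7th (31 − 7).
February 1998: 28 days.
Then 28 days into March 1998.
Total: 24 + 28 + 28 = 80.

80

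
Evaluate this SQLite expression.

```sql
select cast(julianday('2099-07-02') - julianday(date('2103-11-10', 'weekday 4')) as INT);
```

-1596

`weekday 4` advances to the next Thursday; 2103-11-10 is a Saturday, so it moves forward to 2103-11-15.
29 days remain in July 2099 after the 2nd (31 − 2).
Full months from August 2099 through October 2103 contribute their day counts.
Then 15 days into November 2103.
Total: 29 + 31 + 30 + 31 + 30 + 31 + 31 + 28 + 31 + 30 + 31 + 30 + 31 + 31 + 30 + 31 + 30 + 31 + 31 + 28 + 31 + 30 + 31 + 30 + 31 + 31 + 30 + 31 + 30 + 31 + 31 + 28 + 31 + 30 + 31 + 30 + 31 + 31 + 30 + 31 + 30 + 31 + 31 + 28 + 31 + 30 + 31 + 30 + 31 + 31 + 30 + 31 + 15 = 1596.
The subtraction is earlier − later, so the result is −1596 → -1596.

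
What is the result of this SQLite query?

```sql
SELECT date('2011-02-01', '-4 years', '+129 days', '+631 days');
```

2009-03-02

Adding -4 years to 2011-02-01 gives 2007-02-01.
Applying '+129 days' to 2007-02-01: counting 129 days forward gives 2007-06-10.
Applying '+631 days' to 2007-06-10: counting 631 days forward gives 2009-03-02.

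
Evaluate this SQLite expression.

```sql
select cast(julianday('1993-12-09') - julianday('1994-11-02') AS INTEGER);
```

-328

22 days remain in December 1993 after the 9th (31 − 9).
Full months from January 1994 through October 1994 contribute their day counts.
Then 2 days into November 1994.
Total: 22 + 31 + 28 + 31 + 30 + 31 + 30 + 31 + 31 + 30 + 31 + 2 = 328.
The subtraction is earlier − later, so the result is −328 → -328.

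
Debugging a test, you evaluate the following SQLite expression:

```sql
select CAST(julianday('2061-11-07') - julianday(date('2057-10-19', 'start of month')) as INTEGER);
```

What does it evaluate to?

`start of month` rewinds 2057-10-19 to 2057-10-01.
30 days remain in October 2057 after the 1st (31 − 1).
Full months from November 2057 through October 2061 contribute their day counts.
Then 7 days into November 2061.
Total: 30 + 30 + 31 + 31 + 28 + 31 + 30 + 31 + 30 + 31 + 31 + 30 + 31 + 30 + 31 + 31 + 28 + 31 + 30 + 31 + 30 + 31 + 31 + 30 + 31 + 30 + 31 + 31 + 29 + 31 + 30 + 31 + 30 + 31 + 31 + 30 + 31 + 30 + 31 + 31 + 28 + 31 + 30 + 31 + 30 + 31 + 31 + 30 + 31 + 7 = 1498.

1498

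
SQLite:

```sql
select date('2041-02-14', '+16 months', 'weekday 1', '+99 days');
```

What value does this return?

2042-09-23

Adding +16 months to 2041-02-14 gives 2042-06-14.
`weekday 1` advances to the next Monday; 2042-06-14 is a Saturday, so it moves forward to 2042-06-16.
Applying '+99 days' to 2042-06-16: counting 99 days forward gives 2042-09-23.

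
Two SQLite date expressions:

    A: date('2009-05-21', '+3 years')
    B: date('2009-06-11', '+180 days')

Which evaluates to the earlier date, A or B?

A = 2012-05-21.
B = 2009-12-08.
B is earlier.

B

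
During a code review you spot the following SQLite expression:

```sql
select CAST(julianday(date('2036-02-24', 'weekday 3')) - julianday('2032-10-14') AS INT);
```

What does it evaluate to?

`weekday 3` advances to the next Wednesday; 2036-02-24 is a Sunday, so it moves forward to 2036-02-27.
17 days remain in October 2032 after the 14th (31 − 14).
Full months from November 2032 through January 2036 contribute their day counts.
Then 27 days into February 2036.
Total: 17 + 30 + 31 + 31 + 28 + 31 + 30 + 31 + 30 + 31 + 31 + 30 + 31 + 30 + 31 + 31 + 28 + 31 + 30 + 31 + 30 + 31 + 31 + 30 + 31 + 30 + 31 + 31 + 28 + 31 + 30 + 31 + 30 + 31 + 31 + 30 + 31 + 30 + 31 + 31 + 27 = 1231.

1231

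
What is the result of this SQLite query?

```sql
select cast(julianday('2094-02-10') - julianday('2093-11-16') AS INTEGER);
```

14 days remain in November 2093 after the 16th (30 − 16).
December 2093: 31 days.
January 2094: 31 days.
Then 10 days into February 2094.
Total: 14 + 31 + 31 + 10 = 86.

86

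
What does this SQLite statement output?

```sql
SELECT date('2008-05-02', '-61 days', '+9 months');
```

Applying '-61 days' to 2008-05-02: counting 61 days back gives 2008-03-02.
Adding +9 months to 2008-03-02 gives 2008-12-02.

2008-12-02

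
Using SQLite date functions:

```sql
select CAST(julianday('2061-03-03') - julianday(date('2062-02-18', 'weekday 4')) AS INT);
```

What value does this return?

-357

`weekday 4` advances to the next Thursday; 2062-02-18 is a Saturday, so it moves forward to 2062-02-23.
28 days remain in March 2061 after the 3rd (31 − 3).
Full months from April 2061 through January 2062 contribute their day counts.
Then 23 days into February 2062.
Total: 28 + 30 + 31 + 30 + 31 + 31 + 30 + 31 + 30 + 31 + 31 + 23 = 357.
The subtraction is earlier − later, so the result is −357 → -357.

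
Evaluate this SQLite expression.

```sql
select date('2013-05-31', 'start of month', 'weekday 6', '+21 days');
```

`start of month` rewinds 2013-05-31 to 2013-05-01.
`weekday 6` advances to the next Saturday; 2013-05-01 is a Wednesday, so it moves forward to 2013-05-04.
Advancing 21 more days within May lands on 2013-05-25.

2013-05-25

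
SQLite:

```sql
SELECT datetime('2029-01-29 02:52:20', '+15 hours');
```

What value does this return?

+15 hours from 2029-01-29 02:52:20 is 2029-01-29 17:52:20.

2029-01-29 17:52:20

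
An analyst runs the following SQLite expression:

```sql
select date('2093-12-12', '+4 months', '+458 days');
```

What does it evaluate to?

2095-07-14

Adding +4 months to 2093-12-12 gives 2094-04-12.
Applying '+458 days' to 2094-04-12: counting 458 days forward gives 2095-07-14.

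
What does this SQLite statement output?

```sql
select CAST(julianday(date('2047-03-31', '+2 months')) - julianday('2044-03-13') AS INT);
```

1174

Adding +2 months to 2047-03-31 gives 2047-05-31.
18 days remain in March 2044 after the 13th (31 − 13).
Full months from April 2044 through April 2047 contribute their day counts.
Then 31 days into May 2047.
Total: 18 + 30 + 31 + 30 + 31 + 31 + 30 + 31 + 30 + 31 + 31 + 28 + 31 + 30 + 31 + 30 + 31 + 31 + 30 + 31 + 30 + 31 + 31 + 28 + 31 + 30 + 31 + 30 + 31 + 31 + 30 + 31 + 30 + 31 + 31 + 28 + 31 + 30 + 31 = 1174.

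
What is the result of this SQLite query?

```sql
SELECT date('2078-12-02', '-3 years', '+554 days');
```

2077-06-08

Adding -3 years to 2078-12-02 gives 2075-12-02.
Applying '+554 days' to 2075-12-02: counting 554 days forward gives 2077-06-08.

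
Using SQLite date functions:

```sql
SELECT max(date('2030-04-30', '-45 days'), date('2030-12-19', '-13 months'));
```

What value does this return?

date('2030-04-30', '-45 days') → 2030-03-16.
date('2030-12-19', '-13 months') → 2029-11-19.
Later of the two is 2030-03-16.

2030-03-16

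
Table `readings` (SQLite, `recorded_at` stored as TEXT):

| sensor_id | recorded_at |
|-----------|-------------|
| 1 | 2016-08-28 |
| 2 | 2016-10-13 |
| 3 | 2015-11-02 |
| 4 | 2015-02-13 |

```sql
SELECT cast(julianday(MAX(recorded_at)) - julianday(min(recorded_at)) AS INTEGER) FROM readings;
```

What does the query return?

608

MIN = 2015-02-13, MAX = 2016-10-13.
15 days remain in February 2015 after the 13th (28 − 13).
Full months from March 2015 through September 2016 contribute their day counts.
Then 13 days into October 2016.
Total: 15 + 31 + 30 + 31 + 30 + 31 + 31 + 30 + 31 + 30 + 31 + 31 + 29 + 31 + 30 + 31 + 30 + 31 + 31 + 30 + 13 = 608.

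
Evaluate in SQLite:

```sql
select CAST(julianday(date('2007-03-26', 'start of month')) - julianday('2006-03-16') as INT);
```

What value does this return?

350

`start of month` rewinds 2007-03-26 to 2007-03-01.
15 days remain in March 2006 after the 16th (31 − 16).
Full months from April 2006 through February 2007 contribute their day counts.
Then 1 day into March 2007.
Total: 15 + 30 + 31 + 30 + 31 + 31 + 30 + 31 + 30 + 31 + 31 + 28 + 1 = 350.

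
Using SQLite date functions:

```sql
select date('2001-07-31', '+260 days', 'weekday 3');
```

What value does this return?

Applying '+260 days' to 2001-07-31: counting 260 days forward gives 2002-04-17.
`weekday 3` advances to the next Wednesday; 2002-04-17 is already a Wednesday, so it stays at 2002-04-17.

2002-04-17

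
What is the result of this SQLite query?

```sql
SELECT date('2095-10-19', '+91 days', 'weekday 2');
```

2096-01-24

Applying '+91 days' to 2095-10-19: counting 91 days forward gives 2096-01-18.
`weekday 2` advances to the next Tuesday; 2096-01-18 is a Wednesday, so it moves forward to 2096-01-24.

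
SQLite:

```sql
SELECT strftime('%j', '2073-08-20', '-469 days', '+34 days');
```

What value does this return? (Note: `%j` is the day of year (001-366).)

163

First apply '-469 days', '+34 days': 2073-08-20 → 2072-06-11.
Day-of-year for 2072-06-11: days since 2072-01-01 inclusive = 163, zero-padded to 163.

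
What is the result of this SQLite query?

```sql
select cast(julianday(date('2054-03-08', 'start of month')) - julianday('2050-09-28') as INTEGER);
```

1250

`start of month` rewinds 2054-03-08 to 2054-03-01.
2 days remain in September 2050 after the 28th (30 − 28).
Full months from October 2050 through February 2054 contribute their day counts.
Then 1 day into March 2054.
Total: 2 + 31 + 30 + 31 + 31 + 28 + 31 + 30 + 31 + 30 + 31 + 31 + 30 + 31 + 30 + 31 + 31 + 29 + 31 + 30 + 31 + 30 + 31 + 31 + 30 + 31 + 30 + 31 + 31 + 28 + 31 + 30 + 31 + 30 + 31 + 31 + 30 + 31 + 30 + 31 + 31 + 28 + 1 = 1250.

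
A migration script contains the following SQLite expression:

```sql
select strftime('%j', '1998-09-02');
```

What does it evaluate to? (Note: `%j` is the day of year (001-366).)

245

Day-of-year for 1998-09-02: days since 1998-01-01 inclusive = 245, zero-padded to 245.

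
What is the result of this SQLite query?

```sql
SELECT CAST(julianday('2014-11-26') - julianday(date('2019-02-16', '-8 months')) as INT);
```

Adding -8 months to 2019-02-16 gives 2018-06-16.
4 days remain in November 2014 after the 26th (30 − 26).
Full months from December 2014 through May 2018 contribute their day counts.
Then 16 days into June 2018.
Total: 4 + 31 + 31 + 28 + 31 + 30 + 31 + 30 + 31 + 31 + 30 + 31 + 30 + 31 + 31 + 29 + 31 + 30 + 31 + 30 + 31 + 31 + 30 + 31 + 30 + 31 + 31 + 28 + 31 + 30 + 31 + 30 + 31 + 31 + 30 + 31 + 30 + 31 + 31 + 28 + 31 + 30 + 31 + 16 = 1298.
The subtraction is earlier − later, so the result is −1298 → -1298.

-1298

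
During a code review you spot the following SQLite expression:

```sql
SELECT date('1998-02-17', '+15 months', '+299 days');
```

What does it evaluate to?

2000-03-11

Adding +15 months to 1998-02-17 gives 1999-05-17.
Applying '+299 days' to 1999-05-17: counting 299 days forward gives 2000-03-11.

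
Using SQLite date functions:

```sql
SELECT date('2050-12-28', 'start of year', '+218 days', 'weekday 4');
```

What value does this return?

`start of year` rewinds 2050-12-28 to 2050-01-01.
Applying '+218 days' to 2050-01-01: counting 218 days forward gives 2050-08-07.
`weekday 4` advances to the next Thursday; 2050-08-07 is a Sunday, so it moves forward to 2050-08-11.

2050-08-11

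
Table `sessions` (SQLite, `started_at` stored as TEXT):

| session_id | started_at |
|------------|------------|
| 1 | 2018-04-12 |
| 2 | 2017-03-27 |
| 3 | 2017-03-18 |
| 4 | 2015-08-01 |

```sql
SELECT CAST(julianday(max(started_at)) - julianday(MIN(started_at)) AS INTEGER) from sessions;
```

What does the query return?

MIN = 2015-08-01, MAX = 2018-04-12.
30 days remain in August 2015 after the 1st (31 − 1).
Full months from September 2015 through March 2018 contribute their day counts.
Then 12 days into April 2018.
Total: 30 + 30 + 31 + 30 + 31 + 31 + 29 + 31 + 30 + 31 + 30 + 31 + 31 + 30 + 31 + 30 + 31 + 31 + 28 + 31 + 30 + 31 + 30 + 31 + 31 + 30 + 31 + 30 + 31 + 31 + 28 + 31 + 12 = 985.

985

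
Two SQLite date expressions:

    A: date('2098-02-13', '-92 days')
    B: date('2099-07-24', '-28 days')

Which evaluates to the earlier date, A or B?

A

A = 2097-11-13.
B = 2099-06-26.
A is earlier.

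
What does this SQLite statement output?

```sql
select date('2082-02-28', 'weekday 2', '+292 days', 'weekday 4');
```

2082-12-24

`weekday 2` advances to the next Tuesday; 2082-02-28 is a Saturday, so it moves forward to 2082-03-03.
Applying '+292 days' to 2082-03-03: counting 292 days forward gives 2082-12-20.
`weekday 4` advances to the next Thursday; 2082-12-20 is a Sunday, so it moves forward to 2082-12-24.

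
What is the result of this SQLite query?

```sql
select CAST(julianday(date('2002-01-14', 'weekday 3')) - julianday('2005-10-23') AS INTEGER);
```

`weekday 3` advances to the next Wednesday; 2002-01-14 is a Monday, so it moves forward to 2002-01-16.
15 days remain in January 2002 after the 16th (31 − 16).
Full months from February 2002 through September 2005 contribute their day counts.
Then 23 days into October 2005.
Total: 15 + 28 + 31 + 30 + 31 + 30 + 31 + 31 + 30 + 31 + 30 + 31 + 31 + 28 + 31 + 30 + 31 + 30 + 31 + 31 + 30 + 31 + 30 + 31 + 31 + 29 + 31 + 30 + 31 + 30 + 31 + 31 + 30 + 31 + 30 + 31 + 31 + 28 + 31 + 30 + 31 + 30 + 31 + 31 + 30 + 23 = 1376.
The subtraction is earlier − later, so the result is −1376 → -1376.

-1376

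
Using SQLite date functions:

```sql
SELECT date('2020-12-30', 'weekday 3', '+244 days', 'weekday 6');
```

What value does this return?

`weekday 3` advances to the next Wednesday; 2020-12-30 is already a Wednesday, so it stays at 2020-12-30.
Applying '+244 days' to 2020-12-30: counting 244 days forward gives 2021-08-31.
`weekday 6` advances to the next Saturday; 2021-08-31 is a Tuesday, so it moves forward to 2021-09-04.

2021-09-04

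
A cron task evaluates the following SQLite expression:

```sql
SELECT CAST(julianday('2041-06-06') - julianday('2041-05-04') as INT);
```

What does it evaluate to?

33

27 days remain in May 2041 after the 4th (31 − 4).
Then 6 days into June 2041.
Total: 27 + 6 = 33.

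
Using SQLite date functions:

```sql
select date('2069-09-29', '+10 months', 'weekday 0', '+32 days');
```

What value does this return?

2070-09-04

Adding +10 months to 2069-09-29 gives 2070-07-29.
`weekday 0` advances to the next Sunday; 2070-07-29 is a Tuesday, so it moves forward to 2070-08-03.
August 2070 has 31 days; 28 remain after the 3rd, so 29 days reach 2070-09-01.
Advancing 3 more days within September lands on 2070-09-04.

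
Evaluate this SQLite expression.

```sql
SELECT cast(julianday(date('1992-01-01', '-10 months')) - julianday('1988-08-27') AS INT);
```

916

Adding -10 months to 1992-01-01 gives 1991-03-01.
4 days remain in August 1988 after the 27th (31 − 27).
Full months from September 1988 through February 1991 contribute their day counts.
Then 1 day into March 1991.
Total: 4 + 30 + 31 + 30 + 31 + 31 + 28 + 31 + 30 + 31 + 30 + 31 + 31 + 30 + 31 + 30 + 31 + 31 + 28 + 31 + 30 + 31 + 30 + 31 + 31 + 30 + 31 + 30 + 31 + 31 + 28 + 1 = 916.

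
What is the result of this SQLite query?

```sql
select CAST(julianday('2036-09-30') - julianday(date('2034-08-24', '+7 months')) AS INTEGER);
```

556

Adding +7 months to 2034-08-24 gives 2035-03-24.
7 days remain in March 2035 after the 24th (31 − 24).
Full months from April 2035 through August 2036 contribute their day counts.
Then 30 days into September 2036.
Total: 7 + 30 + 31 + 30 + 31 + 31 + 30 + 31 + 30 + 31 + 31 + 29 + 31 + 30 + 31 + 30 + 31 + 31 + 30 = 556.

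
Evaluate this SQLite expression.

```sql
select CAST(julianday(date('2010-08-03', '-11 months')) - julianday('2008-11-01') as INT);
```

306

Adding -11 months to 2010-08-03 gives 2009-09-03.
29 days remain in November 2008 after the 1st (30 − 1).
Full months from December 2008 through August 2009 contribute their day counts.
Then 3 days into September 2009.
Total: 29 + 31 + 31 + 28 + 31 + 30 + 31 + 30 + 31 + 31 + 3 = 306.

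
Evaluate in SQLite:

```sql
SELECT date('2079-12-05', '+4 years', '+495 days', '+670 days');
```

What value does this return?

Adding +4 years to 2079-12-05 gives 2083-12-05.
Applying '+495 days' to 2083-12-05: counting 495 days forward gives 2085-04-13.
Applying '+670 days' to 2085-04-13: counting 670 days forward gives 2087-02-12.

2087-02-12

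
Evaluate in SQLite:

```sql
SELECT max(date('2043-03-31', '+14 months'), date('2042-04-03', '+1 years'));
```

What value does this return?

2044-05-31

date('2043-03-31', '+14 months') → 2044-05-31.
date('2042-04-03', '+1 years') → 2043-04-03.
Later of the two is 2044-05-31.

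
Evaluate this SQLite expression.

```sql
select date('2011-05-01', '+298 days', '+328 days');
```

2013-01-16

Applying '+298 days' to 2011-05-01: counting 298 days forward gives 2012-02-23.
Applying '+328 days' to 2012-02-23: counting 328 days forward gives 2013-01-16.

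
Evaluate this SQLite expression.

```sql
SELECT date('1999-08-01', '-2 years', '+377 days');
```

1998-08-13

Adding -2 years to 1999-08-01 gives 1997-08-01.
Applying '+377 days' to 1997-08-01: counting 377 days forward gives 1998-08-13.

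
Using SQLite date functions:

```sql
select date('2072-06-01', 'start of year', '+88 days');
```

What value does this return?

`start of year` rewinds 2072-06-01 to 2072-01-01.
Applying '+88 days' to 2072-01-01: counting 88 days forward gives 2072-03-29.

2072-03-29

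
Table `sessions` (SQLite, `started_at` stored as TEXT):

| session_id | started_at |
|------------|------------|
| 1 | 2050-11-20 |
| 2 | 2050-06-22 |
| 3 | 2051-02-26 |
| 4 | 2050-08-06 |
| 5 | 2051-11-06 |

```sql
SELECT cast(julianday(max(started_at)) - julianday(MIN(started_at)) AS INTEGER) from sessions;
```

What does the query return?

MIN = 2050-06-22, MAX = 2051-11-06.
8 days remain in June 2050 after the 22nd (30 − 22).
Full months from July 2050 through October 2051 contribute their day counts.
Then 6 days into November 2051.
Total: 8 + 31 + 31 + 30 + 31 + 30 + 31 + 31 + 28 + 31 + 30 + 31 + 30 + 31 + 31 + 30 + 31 + 6 = 502.

502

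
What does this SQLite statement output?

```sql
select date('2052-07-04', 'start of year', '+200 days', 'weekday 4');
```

2052-07-25

`start of year` rewinds 2052-07-04 to 2052-01-01.
Applying '+200 days' to 2052-01-01: counting 200 days forward gives 2052-07-19.
`weekday 4` advances to the next Thursday; 2052-07-19 is a Friday, so it moves forward to 2052-07-25.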